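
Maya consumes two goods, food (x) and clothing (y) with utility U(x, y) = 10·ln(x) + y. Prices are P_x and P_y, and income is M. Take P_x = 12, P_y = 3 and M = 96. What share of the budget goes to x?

MU_x = 10/x, MU_y = 1. Tangency: 10/x = P_x/P_y.
So x*(P_x,P_y) = 10·P_y/P_x, independent of income; and y* = (M − 10·P_y)/P_y.
At the given prices: x* = 10·3/12 = 2.5, and y* = 22.
Expenditure on x: 12·2.5 = 30; share = 0.3125.

share on x = 0.3125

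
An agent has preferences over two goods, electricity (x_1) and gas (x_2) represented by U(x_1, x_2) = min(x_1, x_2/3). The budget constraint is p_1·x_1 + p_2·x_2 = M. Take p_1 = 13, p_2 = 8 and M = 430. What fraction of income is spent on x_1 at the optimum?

Here 13 + 3·8 = 37, giving x_1* = 11.6216 and x_2* = 34.8649.
Expenditure on x_1: 13·11.6216 = 151.0811; share = 0.3514.

share on x_1 = 0.3514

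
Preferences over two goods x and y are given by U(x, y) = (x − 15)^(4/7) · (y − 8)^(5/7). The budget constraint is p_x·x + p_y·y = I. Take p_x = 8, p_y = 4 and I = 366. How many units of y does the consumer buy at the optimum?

y* = 37.7222

Discretionary income = 366 − 15·8 − 8·4 = 214; y* = 8 + 5/9·214/4 = 37.7222.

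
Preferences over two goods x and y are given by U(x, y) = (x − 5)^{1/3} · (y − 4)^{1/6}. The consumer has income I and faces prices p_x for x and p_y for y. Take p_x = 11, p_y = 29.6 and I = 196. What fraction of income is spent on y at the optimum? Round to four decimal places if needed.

share on y = 0.6425

MRS = 2·(y−4)/(x−5). Tangency with p_x/p_y gives y−4 = (1/2)·(p_x/p_y)·(x−5).
After buying the subsistence bundle (5, 4), a share 2/3 of the remaining income goes to x: x* = 5 + 2/3·(I − 5p_x − 4p_y)/p_x.
Discretionary income = 196 − 5·11 − 4·29.6 = 22.6; x* = 5 + 2/3·22.6/11 = 6.3697; y* = 4 + 1/3·22.6/29.6 = 4.2545.
Expenditure on y: 29.6·4.2545 = 125.9333; share = 0.6425.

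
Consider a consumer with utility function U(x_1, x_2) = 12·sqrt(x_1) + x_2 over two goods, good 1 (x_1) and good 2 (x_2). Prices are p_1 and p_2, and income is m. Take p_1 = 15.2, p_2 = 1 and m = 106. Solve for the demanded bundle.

MU_x_1 = 6/√x_1, MU_x_2 = 1. Tangency: 6/√x_1 = p_1/p_2.
Thus x_1* = (6·p_2/p_1)² — independent of m — with the rest of income spent on x_2.
Plugging in: x_1* = (6·1/15.2)² = 0.1558, x_2* = 103.6316.

x_1* = 0.1558, x_2* = 103.6316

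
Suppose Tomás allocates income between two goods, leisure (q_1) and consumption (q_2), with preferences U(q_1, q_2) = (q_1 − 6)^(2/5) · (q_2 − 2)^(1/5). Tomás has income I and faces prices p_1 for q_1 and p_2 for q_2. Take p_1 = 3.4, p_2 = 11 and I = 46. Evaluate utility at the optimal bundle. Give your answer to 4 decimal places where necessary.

MRS = 2·(q_2−2)/(q_1−6). Tangency with p_1/p_2 gives q_2−2 = (1/2)·(p_1/p_2)·(q_1−6).
Substituting into the budget: q_1* = 6 + 2/3·(I − 6·p_1 − 2·p_2)/p_1, and q_2* = 2 + 1/3·(…)/p_2.
Discretionary income = 46 − 6·3.4 − 2·11 = 3.6; q_1* = 6 + 2/3·3.6/3.4 = 6.7059; q_2* = 2 + 1/3·3.6/11 = 2.1091.
Utility at the optimum: U(6.7059, 2.1091) = 0.5585.

V = 0.5585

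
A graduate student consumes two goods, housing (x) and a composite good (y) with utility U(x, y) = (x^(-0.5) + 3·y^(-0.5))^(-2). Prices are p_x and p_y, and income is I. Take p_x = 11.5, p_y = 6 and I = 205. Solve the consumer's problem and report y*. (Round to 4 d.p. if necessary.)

MRS = MU_x/MU_y = (1/3)·(y/x)^(1.5). Set equal to p_x/p_y.
Solve for the ratio: y/x = [3·p_x/p_y]^(2/3).
Substitute y = (y/x)·x into the budget: x* = I/(p_x + p_y·(y/x)).
Numerically y/x = 3.209558, so x* = 205/(11.5 + 6·3.209558) = 6.6651 and y* = 3.209558·6.6651 = 21.3919.

y* = 21.3919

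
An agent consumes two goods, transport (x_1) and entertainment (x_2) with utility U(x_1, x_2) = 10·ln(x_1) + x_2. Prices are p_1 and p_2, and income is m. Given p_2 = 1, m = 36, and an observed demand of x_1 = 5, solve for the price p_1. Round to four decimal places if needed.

Set MRS = p_1/p_2: (10/x_1)/1 = p_1/p_2.
So x_1*(p_1,p_2) = 10·p_2/p_1, independent of income; and x_2* = (m − 10·p_2)/p_2.
Set x_1* = 5 in the demand function and solve for p_1: p_1 = 2.

p_1 = 2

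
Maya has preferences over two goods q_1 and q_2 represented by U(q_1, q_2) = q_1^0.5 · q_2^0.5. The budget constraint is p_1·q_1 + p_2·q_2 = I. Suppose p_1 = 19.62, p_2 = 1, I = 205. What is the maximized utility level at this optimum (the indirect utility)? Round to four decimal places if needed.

The MRS is q_2/q_1. Set MRS = p_1/p_2.
Rearranging, p_2·q_2 = p_1·q_1. Substituting into the budget gives p_1·q_1·(1 + 1) = I.
Demand: q_1*(p_1,p_2,I) = 0.5·I/p_1 and q_2* = 0.5·I/p_2.
At p_1=19.62, p_2=1, I=205: q_1* = 0.5·205/19.62 = 5.2243, q_2* = 102.5.
Utility at the optimum: U(5.2243, 102.5) = 23.1406.

V = 23.1406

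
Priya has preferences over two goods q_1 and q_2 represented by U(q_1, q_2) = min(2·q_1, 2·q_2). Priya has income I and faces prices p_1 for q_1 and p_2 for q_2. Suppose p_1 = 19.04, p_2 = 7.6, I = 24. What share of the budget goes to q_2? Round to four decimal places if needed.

Leontief preferences: the optimum is at the kink where q_1/2 = q_2/2, i.e. q_2 = q_1.
Budget: p_1·q_1 + p_2·q_1 = I, so (2·p_1 + 2·p_2)·q_1 = 2·I.
Demand: q_1*(p_1,p_2,I) = 2·I/(2·p_1 + 2·p_2), q_2* = 2·I/(2·p_1 + 2·p_2).
Here 2·19.04 + 2·7.6 = 53.28, giving q_1* = 0.9009 and q_2* = 0.9009.
Expenditure on q_2: 7.6·0.9009 = 6.8468; share = 0.2853.

share on q_2 = 0.2853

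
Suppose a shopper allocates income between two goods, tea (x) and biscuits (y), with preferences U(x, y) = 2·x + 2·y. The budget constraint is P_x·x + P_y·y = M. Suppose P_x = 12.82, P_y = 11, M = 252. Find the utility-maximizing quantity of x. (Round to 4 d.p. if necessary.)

x* = 0

Linear utility — the consumer picks whichever good has higher MU/price: 2/12.82 = 0.156 vs 2/11 = 0.1818.
y gives more utility per dollar, so spend all income on y: y* = M/P_y, x* = 0.
Numerically: x* = 0, y* = 22.9091.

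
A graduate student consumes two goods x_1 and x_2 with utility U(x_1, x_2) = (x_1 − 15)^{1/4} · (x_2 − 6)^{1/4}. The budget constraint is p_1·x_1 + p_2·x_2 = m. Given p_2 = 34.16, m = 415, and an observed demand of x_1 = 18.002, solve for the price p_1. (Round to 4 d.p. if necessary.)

p_1 = 10

Let x_1' = x_1−15, x_2' = x_2−6. MRS = x_2'/x_1' = p_1/p_2.
After buying the subsistence bundle (15, 6), a share 0.5 of the remaining income goes to x_1: x_1* = 15 + 0.5·(m − 15p_1 − 6p_2)/p_1.
Set x_1* = 18.002 in the demand function and solve for p_1: p_1 = 10.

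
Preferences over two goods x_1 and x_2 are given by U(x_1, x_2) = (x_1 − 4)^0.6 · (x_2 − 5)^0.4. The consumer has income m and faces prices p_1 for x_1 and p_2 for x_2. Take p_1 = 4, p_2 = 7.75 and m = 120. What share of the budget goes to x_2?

MRS = (3/2)·(x_2−5)/(x_1−4). Tangency with p_1/p_2 gives x_2−5 = (2/3)·(p_1/p_2)·(x_1−4).
After buying the subsistence bundle (4, 5), a share 0.6 of the remaining income goes to x_1: x_1* = 4 + 0.6·(m − 4p_1 − 5p_2)/p_1.
Discretionary income = 120 − 4·4 − 5·7.75 = 65.25; x_1* = 4 + 0.6·65.25/4 = 13.7875; x_2* = 5 + 0.4·65.25/7.75 = 8.3677.
Expenditure on x_2: 7.75·8.3677 = 64.85; share = 0.5404.

share on x_2 = 0.5404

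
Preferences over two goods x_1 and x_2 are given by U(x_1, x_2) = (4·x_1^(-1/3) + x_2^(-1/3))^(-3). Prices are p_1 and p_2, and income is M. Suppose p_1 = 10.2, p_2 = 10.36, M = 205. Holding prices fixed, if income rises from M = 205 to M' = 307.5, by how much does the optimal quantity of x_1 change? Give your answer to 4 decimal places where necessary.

Substitute x_2 = (x_2/x_1)·x_1 into the budget: x_1* = M/(p_1 + p_2·(x_2/x_1)).
Numerically x_2/x_1 = 0.34945, so x_1* = 205/(10.2 + 10.36·0.34945) = 14.8332.
At M' = 307.5: x_1* = 22.2499. Change: 22.2499 − 14.8332 = 7.4166.

Δx_1* = 7.4166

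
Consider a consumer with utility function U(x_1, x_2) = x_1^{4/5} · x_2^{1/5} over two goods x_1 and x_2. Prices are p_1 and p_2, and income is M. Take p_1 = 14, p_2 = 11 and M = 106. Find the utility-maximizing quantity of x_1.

x_1* = 6.0571

Demand: x_1*(p_1,p_2,M) = 0.8·M/p_1 and x_2* = 0.2·M/p_2.
At p_1=14, p_2=11, M=106: x_1* = 0.8·106/14 = 6.0571.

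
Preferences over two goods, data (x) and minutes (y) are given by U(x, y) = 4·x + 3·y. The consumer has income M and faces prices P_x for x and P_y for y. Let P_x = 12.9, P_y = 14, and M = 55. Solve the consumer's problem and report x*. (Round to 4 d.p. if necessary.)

Linear utility — the consumer picks whichever good has higher MU/price: 4/12.9 = 0.3101 vs 3/14 = 0.2143.
x gives more utility per dollar, so spend all income on x: x* = M/P_x, y* = 0.
Numerically: x* = 4.2636, y* = 0.

x* = 4.2636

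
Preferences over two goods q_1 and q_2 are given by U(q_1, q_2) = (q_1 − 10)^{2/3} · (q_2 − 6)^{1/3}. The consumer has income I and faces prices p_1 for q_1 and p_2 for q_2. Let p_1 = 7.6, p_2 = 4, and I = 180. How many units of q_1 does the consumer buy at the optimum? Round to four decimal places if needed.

q_1* = 17.0175

Let q_1' = q_1−10, q_2' = q_2−6. MRS = 2·q_2'/q_1' = p_1/p_2.
Substituting into the budget: q_1* = 10 + 2/3·(I − 10·p_1 − 6·p_2)/p_1, and q_2* = 6 + 1/3·(…)/p_2.
Discretionary income = 180 − 10·7.6 − 6·4 = 80; q_1* = 10 + 2/3·80/7.6 = 17.0175.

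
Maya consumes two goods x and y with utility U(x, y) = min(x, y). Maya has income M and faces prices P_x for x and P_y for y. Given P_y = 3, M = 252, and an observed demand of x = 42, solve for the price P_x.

P_x = 3

Leontief preferences: the optimum is at the kink where x/1 = y/1, i.e. y = x.
Budget: P_x·x + P_y·x = M, so (P_x + P_y)·x = M.
Demand: x*(P_x,P_y,M) = M/(P_x + P_y), y* = M/(P_x + P_y).
Set x* = 42 in the demand function and solve for P_x: P_x = 3.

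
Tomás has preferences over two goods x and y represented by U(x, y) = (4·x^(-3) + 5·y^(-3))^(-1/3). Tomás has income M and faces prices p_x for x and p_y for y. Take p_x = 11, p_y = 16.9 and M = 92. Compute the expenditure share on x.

MU_x ∝ 4·x^(-4), MU_y ∝ 5·y^(-4), so MRS = (4/5)·(y/x)^(4) = p_x/p_y.
Solve for the ratio: y/x = [(5/4)·p_x/p_y]^(0.25).
With the ratio pinned down, the budget gives x* = M/(p_x + p_y·(y/x)) and y* = (y/x)·x*.
Numerically y/x = 0.949738, so x* = 92/(11 + 16.9·0.949738) = 3.401 and y* = 0.949738·3.401 = 3.2301.
Expenditure on x: 11·3.401 = 37.4114; share = 0.4066.

share on x = 0.4066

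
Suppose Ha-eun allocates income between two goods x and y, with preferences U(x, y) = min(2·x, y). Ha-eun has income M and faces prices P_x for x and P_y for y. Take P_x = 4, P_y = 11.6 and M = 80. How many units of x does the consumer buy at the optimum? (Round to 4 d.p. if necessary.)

Leontief preferences: the optimum is at the kink where x/1 = y/2, i.e. y = 2·x.
Budget: P_x·x + P_y·2·x = M, so (P_x + 2·P_y)·x = M.
Demand: x*(P_x,P_y,M) = M/(P_x + 2·P_y), y* = 2·M/(P_x + 2·P_y).
Here 4 + 2·11.6 = 27.2, giving x* = 2.9412.

x* = 2.9412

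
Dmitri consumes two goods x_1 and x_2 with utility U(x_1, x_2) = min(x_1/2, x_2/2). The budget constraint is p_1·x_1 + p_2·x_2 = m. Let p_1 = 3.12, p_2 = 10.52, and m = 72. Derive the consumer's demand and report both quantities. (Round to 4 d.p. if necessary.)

With perfect complements, no substitution: consume in ratio x_1:x_2 = 2:2.
Budget: p_1·x_1 + p_2·x_1 = m, so (2·p_1 + 2·p_2)·x_1 = 2·m.
Demand: x_1*(p_1,p_2,m) = 2·m/(2·p_1 + 2·p_2), x_2* = 2·m/(2·p_1 + 2·p_2).
Here 2·3.12 + 2·10.52 = 27.28, giving x_1* = 5.2786 and x_2* = 5.2786.

x_1* = 5.2786, x_2* = 5.2786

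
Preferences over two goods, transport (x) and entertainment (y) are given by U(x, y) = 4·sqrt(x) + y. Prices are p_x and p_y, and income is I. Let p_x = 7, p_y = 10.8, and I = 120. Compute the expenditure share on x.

Utility is quasi-linear in y; the FOC for x is 2/√x = p_x/p_y.
Thus x* = (2·p_y/p_x)² — independent of I — with the rest of income spent on y.
Plugging in: x* = (2·10.8/7)² = 9.5216, y* = 4.9397.
Expenditure on x: 7·9.5216 = 66.6514; share = 0.5554.

share on x = 0.5554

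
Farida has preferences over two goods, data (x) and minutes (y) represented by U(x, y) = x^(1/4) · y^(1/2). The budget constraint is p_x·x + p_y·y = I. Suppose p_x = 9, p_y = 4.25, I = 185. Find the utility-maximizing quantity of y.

MU_x/MU_y = (0.25·y)/(0.5·x); tangency sets this equal to p_x/p_y.
Rearranging, p_y·y = 2·p_x·x. Substituting into the budget gives p_x·x·(1 + 2) = I.
Demand: x*(p_x,p_y,I) = 1/3·I/p_x and y* = 2/3·I/p_y.
At p_x=9, p_y=4.25, I=185: y* = 2/3·185/4.25 = 29.0196.

y* = 29.0196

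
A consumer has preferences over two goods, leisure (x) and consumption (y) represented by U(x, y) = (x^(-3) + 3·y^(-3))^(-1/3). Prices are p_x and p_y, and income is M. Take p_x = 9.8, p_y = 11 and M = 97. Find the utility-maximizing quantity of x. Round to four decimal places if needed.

MRS = MU_x/MU_y = (1/3)·(y/x)^(4). Set equal to p_x/p_y.
Hence y/x = (3·p_x/p_y)^(1/(4)), i.e. raised to the 0.25 power.
With the ratio pinned down, the budget gives x* = M/(p_x + p_y·(y/x)) and y* = (y/x)·x*.
Numerically y/x = 1.278612, so x* = 97/(9.8 + 11·1.278612) = 4.0646.

x* = 4.0646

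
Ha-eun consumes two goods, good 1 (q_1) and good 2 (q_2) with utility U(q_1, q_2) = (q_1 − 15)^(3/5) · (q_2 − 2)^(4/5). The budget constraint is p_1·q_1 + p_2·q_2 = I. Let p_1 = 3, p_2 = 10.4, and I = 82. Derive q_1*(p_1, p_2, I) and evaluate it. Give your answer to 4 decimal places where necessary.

After buying the subsistence bundle (15, 2), a share 3/7 of the remaining income goes to q_1: q_1* = 15 + 3/7·(I − 15p_1 − 2p_2)/p_1.
Discretionary income = 82 − 15·3 − 2·10.4 = 16.2; q_1* = 15 + 3/7·16.2/3 = 17.3143.

q_1* = 17.3143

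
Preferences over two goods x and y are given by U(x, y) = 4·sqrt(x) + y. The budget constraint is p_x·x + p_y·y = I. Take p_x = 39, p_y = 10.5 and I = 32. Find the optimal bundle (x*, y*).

MU_x = 2/√x, MU_y = 1. Tangency: 2/√x = p_x/p_y.
Solve: √x = 2·p_y/p_x, so x*(p_x,p_y) = (2·p_y/p_x)², and y* = (I − p_x·x*)/p_y.
Plugging in: x* = (2·10.5/39)² = 0.2899, y* = 1.9707.

x* = 0.2899, y* = 1.9707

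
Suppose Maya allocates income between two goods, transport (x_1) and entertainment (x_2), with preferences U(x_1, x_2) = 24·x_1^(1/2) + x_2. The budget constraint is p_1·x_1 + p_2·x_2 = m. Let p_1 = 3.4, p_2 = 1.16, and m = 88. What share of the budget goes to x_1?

Utility is quasi-linear in x_2; the FOC for x_1 is 12/√x_1 = p_1/p_2.
Thus x_1* = (12·p_2/p_1)² — independent of m — with the rest of income spent on x_2.
Plugging in: x_1* = (12·1.16/3.4)² = 16.7618, x_2* = 26.7327.
Expenditure on x_1: 3.4·16.7618 = 56.9901; share = 0.6476.

share on x_1 = 0.6476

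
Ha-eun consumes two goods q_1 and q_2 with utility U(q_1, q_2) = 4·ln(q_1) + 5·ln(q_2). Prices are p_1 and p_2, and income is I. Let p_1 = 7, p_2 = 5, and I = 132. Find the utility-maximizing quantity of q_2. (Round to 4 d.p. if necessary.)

The MRS is (4/5)·q_2/q_1. Set MRS = p_1/p_2.
Rearranging, p_2·q_2 = (5/4)·p_1·q_1. Substituting into the budget gives p_1·q_1·(1 + (5/4)) = I.
Demand: q_1*(p_1,p_2,I) = 4/9·I/p_1 and q_2* = 5/9·I/p_2.
At p_1=7, p_2=5, I=132: q_2* = 5/9·132/5 = 14.6667.

q_2* = 14.6667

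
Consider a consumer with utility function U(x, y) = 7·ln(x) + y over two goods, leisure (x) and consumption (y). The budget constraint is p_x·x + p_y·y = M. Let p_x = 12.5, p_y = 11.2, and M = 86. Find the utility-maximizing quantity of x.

x* = 6.272

Set MRS = p_x/p_y: (7/x)/1 = p_x/p_y.
So x*(p_x,p_y) = 7·p_y/p_x, independent of income; and y* = (M − 7·p_y)/p_y.
At the given prices: x* = 7·11.2/12.5 = 6.272.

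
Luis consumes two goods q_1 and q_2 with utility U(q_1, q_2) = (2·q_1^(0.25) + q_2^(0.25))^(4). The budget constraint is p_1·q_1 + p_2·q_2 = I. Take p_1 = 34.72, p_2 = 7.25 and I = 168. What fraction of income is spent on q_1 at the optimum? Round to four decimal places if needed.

share on q_1 = 0.5992

MU_q_1 ∝ 2·q_1^(-0.75), MU_q_2 ∝ q_2^(-0.75), so MRS = 2·(q_2/q_1)^(0.75) = p_1/p_2.
Hence q_2/q_1 = ((1/2)·p_1/p_2)^(1/(0.75)), i.e. raised to the 4/3 power.
With the ratio pinned down, the budget gives q_1* = I/(p_1 + p_2·(q_2/q_1)) and q_2* = (q_2/q_1)·q_1*.
Numerically q_2/q_1 = 3.203433, so q_1* = 168/(34.72 + 7.25·3.203433) = 2.8993 and q_2* = 3.203433·2.8993 = 9.2877.
Expenditure on q_1: 34.72·2.8993 = 100.6639; share = 0.5992.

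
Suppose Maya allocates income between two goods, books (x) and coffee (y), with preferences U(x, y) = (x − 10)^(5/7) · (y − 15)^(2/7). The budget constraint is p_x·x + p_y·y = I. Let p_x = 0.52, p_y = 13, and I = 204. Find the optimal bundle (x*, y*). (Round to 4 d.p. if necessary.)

x* = 15.2198, y* = 15.0835

This is Cobb-Douglas in (x−10, y−15): tangency gives 5/7·p_y·(y−15) = 2/7·p_x·(x−10).
Substituting into the budget: x* = 10 + 5/7·(I − 10·p_x − 15·p_y)/p_x, and y* = 15 + 2/7·(…)/p_y.
Discretionary income = 204 − 10·0.52 − 15·13 = 3.8; x* = 10 + 5/7·3.8/0.52 = 15.2198; y* = 15 + 2/7·3.8/13 = 15.0835.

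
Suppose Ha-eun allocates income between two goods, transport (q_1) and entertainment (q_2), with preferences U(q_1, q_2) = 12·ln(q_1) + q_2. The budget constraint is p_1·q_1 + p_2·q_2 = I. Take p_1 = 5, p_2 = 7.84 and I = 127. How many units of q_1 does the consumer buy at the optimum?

Set MRS = p_1/p_2: (12/q_1)/1 = p_1/p_2.
So q_1*(p_1,p_2) = 12·p_2/p_1, independent of income; and q_2* = (I − 12·p_2)/p_2.
At the given prices: q_1* = 12·7.84/5 = 18.816.

q_1* = 18.816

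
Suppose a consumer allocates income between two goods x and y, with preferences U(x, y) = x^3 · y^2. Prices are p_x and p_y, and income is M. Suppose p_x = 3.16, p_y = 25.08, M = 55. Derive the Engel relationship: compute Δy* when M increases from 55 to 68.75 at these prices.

Δy* = 0.2193

Tangency: MRS = (3/2)·y/x = p_x/p_y.
Rearranging, p_y·y = (2/3)·p_x·x. Substituting into the budget gives p_x·x·(1 + (2/3)) = M.
Demand: x*(p_x,p_y,M) = 0.6·M/p_x and y* = 0.4·M/p_y.
At p_x=3.16, p_y=25.08, M=55: y* = 0.4·55/25.08 = 0.8772.
At M' = 68.75: y* = 1.0965. Change: 1.0965 − 0.8772 = 0.2193.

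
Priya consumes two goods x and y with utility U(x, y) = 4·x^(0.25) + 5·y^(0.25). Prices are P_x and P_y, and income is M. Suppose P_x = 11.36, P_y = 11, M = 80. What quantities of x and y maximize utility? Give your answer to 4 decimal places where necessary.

MRS = MU_x/MU_y = (4/5)·(y/x)^(0.75). Set equal to P_x/P_y.
Hence y/x = ((5/4)·P_x/P_y)^(1/(0.75)), i.e. raised to the 4/3 power.
Substitute y = (y/x)·x into the budget: x* = M/(P_x + P_y·(y/x)).
Numerically y/x = 1.405597, so x* = 80/(11.36 + 11·1.405597) = 2.9827 and y* = 1.405597·2.9827 = 4.1924.

x* = 2.9827, y* = 4.1924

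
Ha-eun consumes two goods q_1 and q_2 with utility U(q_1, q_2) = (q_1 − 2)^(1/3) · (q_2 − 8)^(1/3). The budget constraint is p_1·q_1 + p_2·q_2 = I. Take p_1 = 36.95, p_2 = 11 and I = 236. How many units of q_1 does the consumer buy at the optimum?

MRS = (q_2−8)/(q_1−2). Tangency with p_1/p_2 gives q_2−8 = (p_1/p_2)·(q_1−2).
After buying the subsistence bundle (2, 8), a share 0.5 of the remaining income goes to q_1: q_1* = 2 + 0.5·(I − 2p_1 − 8p_2)/p_1.
Discretionary income = 236 − 2·36.95 − 8·11 = 74.1; q_1* = 2 + 0.5·74.1/36.95 = 3.0027.

q_1* = 3.0027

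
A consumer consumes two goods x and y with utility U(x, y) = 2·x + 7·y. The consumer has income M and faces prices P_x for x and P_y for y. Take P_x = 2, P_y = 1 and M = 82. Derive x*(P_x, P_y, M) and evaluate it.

Perfect substitutes: compare marginal utility per dollar. 2/P_x vs 7/P_y → 1 vs 7.
y gives more utility per dollar, so spend all income on y: y* = M/P_y, x* = 0.
Numerically: x* = 0, y* = 82.

x* = 0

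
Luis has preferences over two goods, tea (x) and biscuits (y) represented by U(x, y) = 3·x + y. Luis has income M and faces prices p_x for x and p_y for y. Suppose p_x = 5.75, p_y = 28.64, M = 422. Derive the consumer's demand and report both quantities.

x* = 73.3913, y* = 0

Linear utility — the consumer picks whichever good has higher MU/price: 3/5.75 = 0.5217 vs 1/28.64 = 0.0349.
x gives more utility per dollar, so spend all income on x: x* = M/p_x, y* = 0.
Numerically: x* = 73.3913, y* = 0.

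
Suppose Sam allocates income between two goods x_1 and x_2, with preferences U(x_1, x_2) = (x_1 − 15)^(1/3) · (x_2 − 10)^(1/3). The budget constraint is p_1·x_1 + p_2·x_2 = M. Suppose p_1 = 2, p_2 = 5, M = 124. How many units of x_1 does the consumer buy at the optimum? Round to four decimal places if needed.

This is Cobb-Douglas in (x_1−15, x_2−10): tangency gives 1/3·p_2·(x_2−10) = 1/3·p_1·(x_1−15).
After buying the subsistence bundle (15, 10), a share 0.5 of the remaining income goes to x_1: x_1* = 15 + 0.5·(M − 15p_1 − 10p_2)/p_1.
Discretionary income = 124 − 15·2 − 10·5 = 44; x_1* = 15 + 0.5·44/2 = 26.

x_1* = 26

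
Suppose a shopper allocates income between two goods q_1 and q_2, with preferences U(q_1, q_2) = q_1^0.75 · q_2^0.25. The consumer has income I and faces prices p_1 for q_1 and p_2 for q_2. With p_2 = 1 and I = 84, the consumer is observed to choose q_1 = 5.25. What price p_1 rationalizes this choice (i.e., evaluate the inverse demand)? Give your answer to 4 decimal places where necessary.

p_1 = 12

The MRS is 3·q_2/q_1. Set MRS = p_1/p_2.
Rearranging, p_2·q_2 = (1/3)·p_1·q_1. Substituting into the budget gives p_1·q_1·(1 + (1/3)) = I.
Demand: q_1*(p_1,p_2,I) = 0.75·I/p_1 and q_2* = 0.25·I/p_2.
Set q_1* = 5.25 in the demand function and solve for p_1: p_1 = 12.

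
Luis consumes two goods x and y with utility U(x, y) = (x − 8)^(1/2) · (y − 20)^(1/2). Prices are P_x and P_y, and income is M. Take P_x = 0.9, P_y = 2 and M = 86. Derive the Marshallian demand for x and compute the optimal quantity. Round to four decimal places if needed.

x* = 29.5556

After buying the subsistence bundle (8, 20), a share 0.5 of the remaining income goes to x: x* = 8 + 0.5·(M − 8P_x − 20P_y)/P_x.
Discretionary income = 86 − 8·0.9 − 20·2 = 38.8; x* = 8 + 0.5·38.8/0.9 = 29.5556.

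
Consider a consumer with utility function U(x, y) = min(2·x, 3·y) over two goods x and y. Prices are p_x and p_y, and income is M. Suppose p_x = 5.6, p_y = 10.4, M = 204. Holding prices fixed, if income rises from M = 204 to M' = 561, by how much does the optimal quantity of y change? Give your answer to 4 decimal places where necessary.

Δy* = 18.9894

With perfect complements, no substitution: consume in ratio x:y = 3:2.
Budget: p_x·x + p_y·(2/3)·x = M, so (3·p_x + 2·p_y)·x = 3·M.
Demand: x*(p_x,p_y,M) = 3·M/(3·p_x + 2·p_y), y* = 2·M/(3·p_x + 2·p_y).
Here 3·5.6 + 2·10.4 = 37.6, giving y* = 10.8511.
At M' = 561: y* = 29.8404. Change: 29.8404 − 10.8511 = 18.9894.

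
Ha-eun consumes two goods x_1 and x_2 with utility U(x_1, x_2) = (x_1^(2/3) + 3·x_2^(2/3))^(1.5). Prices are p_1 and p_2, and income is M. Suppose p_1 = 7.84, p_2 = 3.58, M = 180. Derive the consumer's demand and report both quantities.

x_1* = 0.1759, x_2* = 49.894

Numerically x_2/x_1 = 283.571691, so x_1* = 180/(7.84 + 3.58·283.571691) = 0.1759 and x_2* = 283.571691·0.1759 = 49.894.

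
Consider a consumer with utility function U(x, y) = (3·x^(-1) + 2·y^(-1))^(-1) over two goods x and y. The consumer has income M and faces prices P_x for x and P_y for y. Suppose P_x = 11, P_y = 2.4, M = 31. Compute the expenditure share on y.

share on y = 0.2761

MU_x ∝ 3·x^(-2), MU_y ∝ 2·y^(-2), so MRS = (3/2)·(y/x)^(2) = P_x/P_y.
Hence y/x = ((2/3)·P_x/P_y)^(1/(2)), i.e. raised to the 0.5 power.
Substitute y = (y/x)·x into the budget: x* = M/(P_x + P_y·(y/x)).
Numerically y/x = 1.748015, so x* = 31/(11 + 2.4·1.748015) = 2.0401 and y* = 1.748015·2.0401 = 3.5661.
Expenditure on y: 2.4·3.5661 = 8.5588; share = 0.2761.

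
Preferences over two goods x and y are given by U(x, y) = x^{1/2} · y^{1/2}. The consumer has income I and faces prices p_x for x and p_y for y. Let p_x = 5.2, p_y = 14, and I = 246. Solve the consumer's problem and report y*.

y* = 8.7857

The MRS is y/x. Set MRS = p_x/p_y.
Rearranging, p_y·y = p_x·x. Substituting into the budget gives p_x·x·(1 + 1) = I.
Demand: x*(p_x,p_y,I) = 0.5·I/p_x and y* = 0.5·I/p_y.
At p_x=5.2, p_y=14, I=246: y* = 0.5·246/14 = 8.7857.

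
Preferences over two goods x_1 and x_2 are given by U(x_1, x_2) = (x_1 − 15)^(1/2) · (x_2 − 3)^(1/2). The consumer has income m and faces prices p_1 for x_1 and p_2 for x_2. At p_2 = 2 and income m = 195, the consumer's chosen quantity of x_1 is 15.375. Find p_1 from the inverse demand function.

Let x_1' = x_1−15, x_2' = x_2−3. MRS = x_2'/x_1' = p_1/p_2.
After buying the subsistence bundle (15, 3), a share 0.5 of the remaining income goes to x_1: x_1* = 15 + 0.5·(m − 15p_1 − 3p_2)/p_1.
Set x_1* = 15.375 in the demand function and solve for p_1: p_1 = 12.

p_1 = 12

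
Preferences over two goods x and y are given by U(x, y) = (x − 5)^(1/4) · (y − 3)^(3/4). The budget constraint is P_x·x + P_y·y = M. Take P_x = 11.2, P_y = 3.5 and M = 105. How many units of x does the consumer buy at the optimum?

x* = 5.8594

Let x' = x−5, y' = y−3. MRS = (1/3)·y'/x' = P_x/P_y.
After buying the subsistence bundle (5, 3), a share 0.25 of the remaining income goes to x: x* = 5 + 0.25·(M − 5P_x − 3P_y)/P_x.
Discretionary income = 105 − 5·11.2 − 3·3.5 = 38.5; x* = 5 + 0.25·38.5/11.2 = 5.8594.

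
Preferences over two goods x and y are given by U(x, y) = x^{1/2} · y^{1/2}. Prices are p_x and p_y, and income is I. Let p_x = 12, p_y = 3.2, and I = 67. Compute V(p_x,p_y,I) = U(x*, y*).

MU_x/MU_y = (0.5·y)/(0.5·x); tangency sets this equal to p_x/p_y.
So 0.5·p_y·y = 0.5·p_x·x; combined with the budget, a share 0.5 of income goes to x.
Demand: x*(p_x,p_y,I) = 0.5·I/p_x and y* = 0.5·I/p_y.
At p_x=12, p_y=3.2, I=67: x* = 0.5·67/12 = 2.7917, y* = 10.4688.
Utility at the optimum: U(2.7917, 10.4688) = 5.406.

V = 5.406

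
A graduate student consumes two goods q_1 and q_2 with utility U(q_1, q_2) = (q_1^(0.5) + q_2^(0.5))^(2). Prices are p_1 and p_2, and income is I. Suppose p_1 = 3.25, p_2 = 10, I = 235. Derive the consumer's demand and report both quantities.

q_1* = 54.5718, q_2* = 5.7642

Numerically q_2/q_1 = 0.105625, so q_1* = 235/(3.25 + 10·0.105625) = 54.5718 and q_2* = 0.105625·54.5718 = 5.7642.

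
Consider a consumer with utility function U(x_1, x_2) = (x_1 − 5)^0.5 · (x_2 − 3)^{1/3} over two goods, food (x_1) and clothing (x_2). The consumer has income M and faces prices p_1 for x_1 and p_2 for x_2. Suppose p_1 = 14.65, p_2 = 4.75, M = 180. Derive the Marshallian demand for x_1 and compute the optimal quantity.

x_1* = 8.7884

After buying the subsistence bundle (5, 3), a share 0.6 of the remaining income goes to x_1: x_1* = 5 + 0.6·(M − 5p_1 − 3p_2)/p_1.
Discretionary income = 180 − 5·14.65 − 3·4.75 = 92.5; x_1* = 5 + 0.6·92.5/14.65 = 8.7884.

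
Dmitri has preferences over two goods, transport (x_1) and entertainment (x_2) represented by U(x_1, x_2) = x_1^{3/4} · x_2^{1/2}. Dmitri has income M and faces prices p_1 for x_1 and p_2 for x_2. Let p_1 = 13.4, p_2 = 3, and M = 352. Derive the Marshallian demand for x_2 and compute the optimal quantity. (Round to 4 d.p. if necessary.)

At p_1=13.4, p_2=3, M=352: x_2* = 0.4·352/3 = 46.9333.

x_2* = 46.9333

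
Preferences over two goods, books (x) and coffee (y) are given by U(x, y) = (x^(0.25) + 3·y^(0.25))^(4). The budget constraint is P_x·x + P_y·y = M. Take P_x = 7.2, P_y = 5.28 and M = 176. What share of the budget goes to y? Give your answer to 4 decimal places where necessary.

MRS = MU_x/MU_y = (1/3)·(y/x)^(0.75). Set equal to P_x/P_y.
Hence y/x = (3·P_x/P_y)^(1/(0.75)), i.e. raised to the 4/3 power.
Substitute y = (y/x)·x into the budget: x* = M/(P_x + P_y·(y/x)).
Numerically y/x = 6.542742, so x* = 176/(7.2 + 5.28·6.542742) = 4.216 and y* = 6.542742·4.216 = 27.5842.
Expenditure on y: 5.28·27.5842 = 145.6448; share = 0.8275.

share on y = 0.8275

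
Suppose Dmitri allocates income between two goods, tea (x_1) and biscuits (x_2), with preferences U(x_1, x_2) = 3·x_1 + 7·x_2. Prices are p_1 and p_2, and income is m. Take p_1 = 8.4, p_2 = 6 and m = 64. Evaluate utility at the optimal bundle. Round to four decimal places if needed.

V = 74.6667

Linear utility — the consumer picks whichever good has higher MU/price: 3/8.4 = 0.3571 vs 7/6 = 1.1667.
x_2 gives more utility per dollar, so spend all income on x_2: x_2* = m/p_2, x_1* = 0.
Numerically: x_1* = 0, x_2* = 10.6667.
Utility at the optimum: U(0, 10.6667) = 74.6667.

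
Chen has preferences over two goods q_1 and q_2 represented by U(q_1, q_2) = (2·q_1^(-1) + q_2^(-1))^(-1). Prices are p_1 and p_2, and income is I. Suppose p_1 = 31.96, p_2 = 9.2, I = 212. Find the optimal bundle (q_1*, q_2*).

q_1* = 4.8089, q_2* = 6.3378

MRS = MU_q_1/MU_q_2 = 2·(q_2/q_1)^(2). Set equal to p_1/p_2.
Hence q_2/q_1 = ((1/2)·p_1/p_2)^(1/(2)), i.e. raised to the 0.5 power.
Substitute q_2 = (q_2/q_1)·q_1 into the budget: q_1* = I/(p_1 + p_2·(q_2/q_1)).
Numerically q_2/q_1 = 1.317936, so q_1* = 212/(31.96 + 9.2·1.317936) = 4.8089 and q_2* = 1.317936·4.8089 = 6.3378.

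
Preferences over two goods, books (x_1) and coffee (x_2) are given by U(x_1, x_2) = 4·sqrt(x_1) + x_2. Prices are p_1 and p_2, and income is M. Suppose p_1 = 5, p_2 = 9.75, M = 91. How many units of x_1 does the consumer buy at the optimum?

x_1* = 15.21

Set MRS = p_1/p_2: 2·x_1^(−1/2) = p_1/p_2.
Solve: √x_1 = 2·p_2/p_1, so x_1*(p_1,p_2) = (2·p_2/p_1)², and x_2* = (M − p_1·x_1*)/p_2.
Plugging in: x_1* = (2·9.75/5)² = 15.21.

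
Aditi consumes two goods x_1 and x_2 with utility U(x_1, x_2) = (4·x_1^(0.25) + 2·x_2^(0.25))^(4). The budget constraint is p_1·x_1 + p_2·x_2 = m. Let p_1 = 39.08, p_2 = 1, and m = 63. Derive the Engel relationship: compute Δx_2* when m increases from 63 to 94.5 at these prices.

Δx_2* = 18.077

MU_x_1 ∝ 4·x_1^(-0.75), MU_x_2 ∝ 2·x_2^(-0.75), so MRS = 2·(x_2/x_1)^(0.75) = p_1/p_2.
Hence x_2/x_1 = ((1/2)·p_1/p_2)^(1/(0.75)), i.e. raised to the 4/3 power.
With the ratio pinned down, the budget gives x_1* = m/(p_1 + p_2·(x_2/x_1)) and x_2* = (x_2/x_1)·x_1*.
Numerically x_2/x_1 = 52.629924, so x_1* = 63/(39.08 + 1·52.629924) = 0.6869 and x_2* = 52.629924·0.6869 = 36.1541.
At m' = 94.5: x_2* = 54.2311. Change: 54.2311 − 36.1541 = 18.077.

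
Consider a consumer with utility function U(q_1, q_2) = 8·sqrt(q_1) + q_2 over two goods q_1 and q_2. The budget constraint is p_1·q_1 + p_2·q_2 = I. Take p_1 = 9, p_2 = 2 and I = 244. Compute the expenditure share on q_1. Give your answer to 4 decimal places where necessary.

Solve: √q_1 = 4·p_2/p_1, so q_1*(p_1,p_2) = (4·p_2/p_1)², and q_2* = (I − p_1·q_1*)/p_2.
Plugging in: q_1* = (4·2/9)² = 0.7901, q_2* = 118.4444.
Expenditure on q_1: 9·0.7901 = 7.1111; share = 0.0291.

share on q_1 = 0.0291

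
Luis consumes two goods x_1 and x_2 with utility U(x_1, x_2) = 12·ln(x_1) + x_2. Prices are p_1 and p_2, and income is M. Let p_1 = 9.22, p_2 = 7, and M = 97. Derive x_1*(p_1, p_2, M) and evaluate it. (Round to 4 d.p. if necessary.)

MU_x_1 = 12/x_1, MU_x_2 = 1. Tangency: 12/x_1 = p_1/p_2.
So x_1*(p_1,p_2) = 12·p_2/p_1, independent of income; and x_2* = (M − 12·p_2)/p_2.
At the given prices: x_1* = 12·7/9.22 = 9.1106.

x_1* = 9.1106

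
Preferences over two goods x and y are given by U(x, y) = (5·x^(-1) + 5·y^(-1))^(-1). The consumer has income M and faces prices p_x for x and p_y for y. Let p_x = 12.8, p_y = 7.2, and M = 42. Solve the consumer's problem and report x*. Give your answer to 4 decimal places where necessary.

Numerically y/x = 1.333333, so x* = 42/(12.8 + 7.2·1.333333) = 1.875.

x* = 1.875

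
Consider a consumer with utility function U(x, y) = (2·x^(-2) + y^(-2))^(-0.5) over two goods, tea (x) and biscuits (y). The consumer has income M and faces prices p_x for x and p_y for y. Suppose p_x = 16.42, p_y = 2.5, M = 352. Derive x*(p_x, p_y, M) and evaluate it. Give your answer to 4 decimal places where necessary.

From the CES first-order condition, 2·(y/x)^(3) = p_x/p_y.
Solve for the ratio: y/x = [(1/2)·p_x/p_y]^(1/3).
Substitute y = (y/x)·x into the budget: x* = M/(p_x + p_y·(y/x)).
Numerically y/x = 1.486396, so x* = 352/(16.42 + 2.5·1.486396) = 17.4811.

x* = 17.4811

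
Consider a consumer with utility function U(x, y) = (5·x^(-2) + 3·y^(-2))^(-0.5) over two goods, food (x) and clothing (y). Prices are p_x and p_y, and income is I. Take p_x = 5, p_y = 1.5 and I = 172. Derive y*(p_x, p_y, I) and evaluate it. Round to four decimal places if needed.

MU_x ∝ 5·x^(-3), MU_y ∝ 3·y^(-3), so MRS = (5/3)·(y/x)^(3) = p_x/p_y.
Hence y/x = ((3/5)·p_x/p_y)^(1/(3)), i.e. raised to the 1/3 power.
With the ratio pinned down, the budget gives x* = I/(p_x + p_y·(y/x)) and y* = (y/x)·x*.
Numerically y/x = 1.259921, so x* = 172/(5 + 1.5·1.259921) = 24.9641 and y* = 1.259921·24.9641 = 31.4529.

y* = 31.4529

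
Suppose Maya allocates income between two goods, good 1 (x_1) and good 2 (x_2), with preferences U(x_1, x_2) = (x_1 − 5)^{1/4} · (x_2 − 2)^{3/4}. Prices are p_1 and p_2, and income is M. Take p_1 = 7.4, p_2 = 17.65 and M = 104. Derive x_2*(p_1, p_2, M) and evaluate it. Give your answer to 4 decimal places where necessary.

Let x_1' = x_1−5, x_2' = x_2−2. MRS = (1/3)·x_2'/x_1' = p_1/p_2.
After buying the subsistence bundle (5, 2), a share 0.25 of the remaining income goes to x_1: x_1* = 5 + 0.25·(M − 5p_1 − 2p_2)/p_1.
Discretionary income = 104 − 5·7.4 − 2·17.65 = 31.7; x_2* = 2 + 0.75·31.7/17.65 = 3.347.

x_2* = 3.347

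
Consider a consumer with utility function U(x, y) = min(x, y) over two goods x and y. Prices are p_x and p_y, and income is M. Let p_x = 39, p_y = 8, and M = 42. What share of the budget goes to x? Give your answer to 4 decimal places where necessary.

share on x = 0.8298

With perfect complements, no substitution: consume in ratio x:y = 1:1.
Budget: p_x·x + p_y·x = M, so (p_x + p_y)·x = M.
Demand: x*(p_x,p_y,M) = M/(p_x + p_y), y* = M/(p_x + p_y).
Here 39 + 8 = 47, giving x* = 0.8936 and y* = 0.8936.
Expenditure on x: 39·0.8936 = 34.8511; share = 0.8298.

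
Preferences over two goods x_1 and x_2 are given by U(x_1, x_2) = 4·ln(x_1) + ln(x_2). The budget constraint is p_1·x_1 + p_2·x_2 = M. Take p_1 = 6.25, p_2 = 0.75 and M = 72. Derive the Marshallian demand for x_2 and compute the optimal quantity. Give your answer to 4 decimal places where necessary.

x_2* = 19.2

Demand: x_1*(p_1,p_2,M) = 0.8·M/p_1 and x_2* = 0.2·M/p_2.
At p_1=6.25, p_2=0.75, M=72: x_2* = 0.2·72/0.75 = 19.2.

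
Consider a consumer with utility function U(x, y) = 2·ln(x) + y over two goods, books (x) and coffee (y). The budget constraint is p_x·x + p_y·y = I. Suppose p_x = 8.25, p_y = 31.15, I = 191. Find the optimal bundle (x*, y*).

Set MRS = p_x/p_y: (2/x)/1 = p_x/p_y.
So x*(p_x,p_y) = 2·p_y/p_x, independent of income; and y* = (I − 2·p_y)/p_y.
At the given prices: x* = 2·31.15/8.25 = 7.5515, and y* = 4.1316.

x* = 7.5515, y* = 4.1316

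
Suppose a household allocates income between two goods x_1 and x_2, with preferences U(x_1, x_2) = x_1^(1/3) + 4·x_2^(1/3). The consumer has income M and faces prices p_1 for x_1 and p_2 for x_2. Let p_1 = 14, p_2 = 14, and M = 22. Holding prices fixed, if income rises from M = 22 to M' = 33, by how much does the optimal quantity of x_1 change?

From the CES first-order condition, (1/4)·(x_2/x_1)^(2/3) = p_1/p_2.
Solve for the ratio: x_2/x_1 = [4·p_1/p_2]^(1.5).
Substitute x_2 = (x_2/x_1)·x_1 into the budget: x_1* = M/(p_1 + p_2·(x_2/x_1)).
Numerically x_2/x_1 = 8, so x_1* = 22/(14 + 14·8) = 0.1746.
At M' = 33: x_1* = 0.2619. Change: 0.2619 − 0.1746 = 0.0873.

Δx_1* = 0.0873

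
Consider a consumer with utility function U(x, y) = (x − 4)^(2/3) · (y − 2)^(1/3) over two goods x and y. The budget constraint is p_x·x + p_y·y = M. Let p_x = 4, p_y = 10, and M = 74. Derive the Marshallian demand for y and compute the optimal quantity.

y* = 3.2667

Let x' = x−4, y' = y−2. MRS = 2·y'/x' = p_x/p_y.
Substituting into the budget: x* = 4 + 2/3·(M − 4·p_x − 2·p_y)/p_x, and y* = 2 + 1/3·(…)/p_y.
Discretionary income = 74 − 4·4 − 2·10 = 38; y* = 2 + 1/3·38/10 = 3.2667.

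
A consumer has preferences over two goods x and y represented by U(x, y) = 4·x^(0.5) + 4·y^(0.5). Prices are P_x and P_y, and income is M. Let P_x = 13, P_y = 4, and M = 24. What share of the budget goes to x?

share on x = 0.2353

MRS = MU_x/MU_y = (y/x)^(0.5). Set equal to P_x/P_y.
Hence y/x = (P_x/P_y)^(1/(0.5)), i.e. raised to the 2 power.
With the ratio pinned down, the budget gives x* = M/(P_x + P_y·(y/x)) and y* = (y/x)·x*.
Numerically y/x = 10.5625, so x* = 24/(13 + 4·10.5625) = 0.4344 and y* = 10.5625·0.4344 = 4.5882.
Expenditure on x: 13·0.4344 = 5.6471; share = 0.2353.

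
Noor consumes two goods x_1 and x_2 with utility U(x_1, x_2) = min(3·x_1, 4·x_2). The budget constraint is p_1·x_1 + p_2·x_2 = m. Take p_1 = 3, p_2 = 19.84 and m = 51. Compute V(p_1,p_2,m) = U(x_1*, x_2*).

Demand: x_1*(p_1,p_2,m) = 4·m/(4·p_1 + 3·p_2), x_2* = 3·m/(4·p_1 + 3·p_2).
Here 4·3 + 3·19.84 = 71.52, giving x_1* = 2.8523 and x_2* = 2.1393.
Utility at the optimum: U(2.8523, 2.1393) = 8.557.

V = 8.557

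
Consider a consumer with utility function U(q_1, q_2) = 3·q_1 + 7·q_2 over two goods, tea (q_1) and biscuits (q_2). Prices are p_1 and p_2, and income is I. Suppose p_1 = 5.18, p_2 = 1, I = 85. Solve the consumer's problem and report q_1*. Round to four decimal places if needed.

Perfect substitutes: compare marginal utility per dollar. 3/p_1 vs 7/p_2 → 0.5792 vs 7.
q_2 gives more utility per dollar, so spend all income on q_2: q_2* = I/p_2, q_1* = 0.
Numerically: q_1* = 0, q_2* = 85.

q_1* = 0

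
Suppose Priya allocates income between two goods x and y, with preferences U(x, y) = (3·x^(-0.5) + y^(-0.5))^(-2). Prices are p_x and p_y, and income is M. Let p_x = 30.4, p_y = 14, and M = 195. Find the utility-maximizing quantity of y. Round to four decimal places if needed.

MRS = MU_x/MU_y = 3·(y/x)^(1.5). Set equal to p_x/p_y.
Hence y/x = ((1/3)·p_x/p_y)^(1/(1.5)), i.e. raised to the 2/3 power.
Substitute y = (y/x)·x into the budget: x* = M/(p_x + p_y·(y/x)).
Numerically y/x = 0.806151, so x* = 195/(30.4 + 14·0.806151) = 4.6778 and y* = 0.806151·4.6778 = 3.771.

y* = 3.771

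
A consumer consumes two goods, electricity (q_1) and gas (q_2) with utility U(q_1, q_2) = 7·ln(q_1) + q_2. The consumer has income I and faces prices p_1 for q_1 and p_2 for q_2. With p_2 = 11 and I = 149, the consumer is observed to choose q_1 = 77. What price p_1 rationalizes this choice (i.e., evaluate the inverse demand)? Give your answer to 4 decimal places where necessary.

p_1 = 1

Set MRS = p_1/p_2: (7/q_1)/1 = p_1/p_2.
So q_1*(p_1,p_2) = 7·p_2/p_1, independent of income; and q_2* = (I − 7·p_2)/p_2.
Set q_1* = 77 in the demand function and solve for p_1: p_1 = 1.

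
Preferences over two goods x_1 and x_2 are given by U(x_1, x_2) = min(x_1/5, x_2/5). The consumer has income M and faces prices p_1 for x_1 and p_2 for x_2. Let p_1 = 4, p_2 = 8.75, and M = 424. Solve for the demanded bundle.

With perfect complements, no substitution: consume in ratio x_1:x_2 = 5:5.
Budget: p_1·x_1 + p_2·x_1 = M, so (5·p_1 + 5·p_2)·x_1 = 5·M.
Demand: x_1*(p_1,p_2,M) = 5·M/(5·p_1 + 5·p_2), x_2* = 5·M/(5·p_1 + 5·p_2).
Here 5·4 + 5·8.75 = 63.75, giving x_1* = 33.2549 and x_2* = 33.2549.

x_1* = 33.2549, x_2* = 33.2549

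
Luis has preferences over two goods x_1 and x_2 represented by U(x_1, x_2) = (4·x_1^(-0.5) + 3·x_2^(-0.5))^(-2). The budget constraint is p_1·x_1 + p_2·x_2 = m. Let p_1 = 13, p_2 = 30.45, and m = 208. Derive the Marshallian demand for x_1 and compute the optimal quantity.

x_1* = 7.6326

MU_x_1 ∝ 4·x_1^(-1.5), MU_x_2 ∝ 3·x_2^(-1.5), so MRS = (4/3)·(x_2/x_1)^(1.5) = p_1/p_2.
Solve for the ratio: x_2/x_1 = [(3/4)·p_1/p_2]^(2/3).
With the ratio pinned down, the budget gives x_1* = m/(p_1 + p_2·(x_2/x_1)) and x_2* = (x_2/x_1)·x_1*.
Numerically x_2/x_1 = 0.468035, so x_1* = 208/(13 + 30.45·0.468035) = 7.6326.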